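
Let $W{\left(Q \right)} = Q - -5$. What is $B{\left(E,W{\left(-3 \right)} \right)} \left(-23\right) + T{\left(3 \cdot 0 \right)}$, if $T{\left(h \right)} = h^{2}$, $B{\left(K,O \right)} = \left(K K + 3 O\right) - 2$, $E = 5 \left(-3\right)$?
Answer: $-5267$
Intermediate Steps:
$E = -15$
$W{\left(Q \right)} = 5 + Q$ ($W{\left(Q \right)} = Q + 5 = 5 + Q$)
$B{\left(K,O \right)} = -2 + K^{2} + 3 O$ ($B{\left(K,O \right)} = \left(K^{2} + 3 O\right) - 2 = -2 + K^{2} + 3 O$)
$B{\left(E,W{\left(-3 \right)} \right)} \left(-23\right) + T{\left(3 \cdot 0 \right)} = \left(-2 + \left(-15\right)^{2} + 3 \left(5 - 3\right)\right) \left(-23\right) + \left(3 \cdot 0\right)^{2} = \left(-2 + 225 + 3 \cdot 2\right) \left(-23\right) + 0^{2} = \left(-2 + 225 + 6\right) \left(-23\right) + 0 = 229 \left(-23\right) + 0 = -5267 + 0 = -5267$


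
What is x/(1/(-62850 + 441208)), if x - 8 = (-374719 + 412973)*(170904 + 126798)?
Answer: 4308851504097128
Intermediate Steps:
x = 11388292316 (x = 8 + (-374719 + 412973)*(170904 + 126798) = 8 + 38254*297702 = 8 + 11388292308 = 11388292316)
x/(1/(-62850 + 441208)) = 11388292316/(1/(-62850 + 441208)) = 11388292316/(1/378358) = 11388292316*378358 = 4308851504097128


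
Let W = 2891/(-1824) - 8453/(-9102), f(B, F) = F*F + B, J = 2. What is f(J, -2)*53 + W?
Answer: 878092609/2767008 ≈ 317.34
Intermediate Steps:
f(B, F) = B + F² (f(B, F) = F² + B = B + F²)
W = -1815935/2767008 (W = 2891*(-1/1824) - 8453*(-1/9102) = -2891/1824 + 8453/9102 = -1815935/2767008 ≈ -0.65628)
f(J, -2)*53 + W = (2 + (-2)²)*53 - 1815935/2767008 = (2 + 4)*53 - 1815935/2767008 = 6*53 - 1815935/2767008 = 318 - 1815935/2767008 = 878092609/2767008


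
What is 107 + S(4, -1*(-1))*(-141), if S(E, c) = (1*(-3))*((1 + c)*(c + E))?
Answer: 4337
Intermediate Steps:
S(E, c) = -3*(1 + c)*(E + c)
107 + S(4, -1*(-1))*(-141) = 107 + (-3*4 - (-3)*(-1) - 3*(-1*(-1))**2 - 3*4*(-1*(-1)))*(-141) = 107 + (-12 - 3*1 - 3*1**2 - 3*4*1)*(-141) = 107 + (-12 - 3 - 3*1 - 12)*(-141) = 107 + (-12 - 3 - 3 - 12)*(-141) = 107 - 30*(-141) = 107 + 4230 = 4337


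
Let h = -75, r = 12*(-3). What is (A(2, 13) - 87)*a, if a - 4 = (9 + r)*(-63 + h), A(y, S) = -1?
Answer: -328240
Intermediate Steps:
r = -36
a = 3730 (a = 4 + (9 - 36)*(-63 - 75) = 4 - 27*(-138) = 4 + 3726 = 3730)
(A(2, 13) - 87)*a = (-1 - 87)*3730 = -88*3730 = -328240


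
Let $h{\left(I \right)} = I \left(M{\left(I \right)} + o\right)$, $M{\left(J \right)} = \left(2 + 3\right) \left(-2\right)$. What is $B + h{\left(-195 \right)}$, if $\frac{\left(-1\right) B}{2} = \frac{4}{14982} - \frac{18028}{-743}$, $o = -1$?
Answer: $\frac{11668570417}{5565813} \approx 2096.5$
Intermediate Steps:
$B = - \frac{270098468}{5565813}$ ($B = - 2 \left(\frac{4}{14982} - \frac{18028}{-743}\right) = - 2 \left(4 \cdot \frac{1}{14982} - - \frac{18028}{743}\right) = - 2 \left(\frac{2}{7491} + \frac{18028}{743}\right) = \left(-2\right) \frac{135049234}{5565813} = - \frac{270098468}{5565813} \approx -48.528$)
$M{\left(J \right)} = -10$ ($M{\left(J \right)} = 5 \left(-2\right) = -10$)
$h{\left(I \right)} = - 11 I$ ($h{\left(I \right)} = I \left(-10 - 1\right) = I \left(-11\right) = - 11 I$)
$B + h{\left(-195 \right)} = - \frac{270098468}{5565813} - -2145 = - \frac{270098468}{5565813} + 2145 = \frac{11668570417}{5565813}$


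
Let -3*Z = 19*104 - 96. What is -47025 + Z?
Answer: -142955/3 ≈ -47652.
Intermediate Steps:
Z = -1880/3 (Z = -(19*104 - 96)/3 = -(1976 - 96)/3 = -⅓*1880 = -1880/3 ≈ -626.67)
-47025 + Z = -47025 - 1880/3 = -142955/3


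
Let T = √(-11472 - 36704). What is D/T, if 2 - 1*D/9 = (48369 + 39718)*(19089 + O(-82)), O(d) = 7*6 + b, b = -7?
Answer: 7580591037*I*√3011/6022 ≈ 6.9074e+7*I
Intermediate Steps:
O(d) = 35 (O(d) = 7*6 - 7 = 42 - 7 = 35)
T = 4*I*√3011 (T = √(-48176) = 4*I*√3011 ≈ 219.49*I)
D = -15161182074 (D = 18 - 9*(48369 + 39718)*(19089 + 35) = 18 - 792783*19124 = 18 - 9*1684575788 = 18 - 15161182092 = -15161182074)
D/T = -15161182074*(-I*√3011/12044) = -(-7580591037)*I*√3011/6022 = 7580591037*I*√3011/6022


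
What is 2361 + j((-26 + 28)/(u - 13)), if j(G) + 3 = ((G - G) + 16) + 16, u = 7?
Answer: 2390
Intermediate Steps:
j(G) = 29 (j(G) = -3 + (((G - G) + 16) + 16) = -3 + ((0 + 16) + 16) = -3 + (16 + 16) = -3 + 32 = 29)
2361 + j((-26 + 28)/(u - 13)) = 2361 + 29 = 2390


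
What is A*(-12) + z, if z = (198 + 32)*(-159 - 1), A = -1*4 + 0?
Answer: -36752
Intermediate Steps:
A = -4 (A = -4 + 0 = -4)
z = -36800 (z = 230*(-160) = -36800)
A*(-12) + z = -4*(-12) - 36800 = 48 - 36800 = -36752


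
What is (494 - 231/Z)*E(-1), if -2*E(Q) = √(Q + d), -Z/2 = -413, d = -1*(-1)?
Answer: 0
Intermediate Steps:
d = 1
Z = 826 (Z = -2*(-413) = 826)
E(Q) = -√(1 + Q)/2 (E(Q) = -√(Q + 1)/2 = -√(1 + Q)/2)
(494 - 231/Z)*E(-1) = (494 - 231/826)*(-√(1 - 1)/2) = (494 - 231*1/826)*(-√0/2) = (494 - 33/118)*(-½*0) = (58259/118)*0 = 0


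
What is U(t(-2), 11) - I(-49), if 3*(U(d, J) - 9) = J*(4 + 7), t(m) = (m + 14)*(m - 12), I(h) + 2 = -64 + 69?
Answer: 139/3 ≈ 46.333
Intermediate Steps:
I(h) = 3 (I(h) = -2 + (-64 + 69) = -2 + 5 = 3)
t(m) = (-12 + m)*(14 + m) (t(m) = (14 + m)*(-12 + m) = (-12 + m)*(14 + m))
U(d, J) = 9 + 11*J/3 (U(d, J) = 9 + (J*(4 + 7))/3 = 9 + (J*11)/3 = 9 + (11*J)/3 = 9 + 11*J/3)
U(t(-2), 11) - I(-49) = (9 + (11/3)*11) - 1*3 = (9 + 121/3) - 3 = 148/3 - 3 = 139/3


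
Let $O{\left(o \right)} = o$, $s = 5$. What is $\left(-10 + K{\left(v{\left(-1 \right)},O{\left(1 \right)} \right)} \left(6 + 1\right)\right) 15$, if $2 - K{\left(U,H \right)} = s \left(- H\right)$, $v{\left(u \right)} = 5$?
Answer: $585$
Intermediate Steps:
$K{\left(U,H \right)} = 2 + 5 H$ ($K{\left(U,H \right)} = 2 - 5 \left(- H\right) = 2 - - 5 H = 2 + 5 H$)
$\left(-10 + K{\left(v{\left(-1 \right)},O{\left(1 \right)} \right)} \left(6 + 1\right)\right) 15 = \left(-10 + \left(2 + 5 \cdot 1\right) \left(6 + 1\right)\right) 15 = \left(-10 + \left(2 + 5\right) 7\right) 15 = \left(-10 + 7 \cdot 7\right) 15 = \left(-10 + 49\right) 15 = 39 \cdot 15 = 585$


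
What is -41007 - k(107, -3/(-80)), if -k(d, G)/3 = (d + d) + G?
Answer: -3229191/80 ≈ -40365.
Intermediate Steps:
k(d, G) = -6*d - 3*G (k(d, G) = -3*((d + d) + G) = -3*(2*d + G) = -3*(G + 2*d) = -6*d - 3*G)
-41007 - k(107, -3/(-80)) = -41007 - (-6*107 - (-9)/(-80)) = -41007 - (-642 - (-9)*(-1)/80) = -41007 - (-642 - 3*3/80) = -41007 - (-642 - 9/80) = -41007 - 1*(-51369/80) = -41007 + 51369/80 = -3229191/80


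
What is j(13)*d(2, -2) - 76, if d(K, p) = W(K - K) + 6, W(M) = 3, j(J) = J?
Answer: 41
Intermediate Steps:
d(K, p) = 9 (d(K, p) = 3 + 6 = 9)
j(13)*d(2, -2) - 76 = 13*9 - 76 = 117 - 76 = 41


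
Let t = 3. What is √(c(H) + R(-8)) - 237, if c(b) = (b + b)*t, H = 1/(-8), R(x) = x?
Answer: -237 + I*√35/2 ≈ -237.0 + 2.958*I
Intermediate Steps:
H = -⅛ (H = 1*(-⅛) = -⅛ ≈ -0.12500)
c(b) = 6*b (c(b) = (b + b)*3 = (2*b)*3 = 6*b)
√(c(H) + R(-8)) - 237 = √(6*(-⅛) - 8) - 237 = √(-¾ - 8) - 237 = √(-35/4) - 237 = I*√35/2 - 237 = -237 + I*√35/2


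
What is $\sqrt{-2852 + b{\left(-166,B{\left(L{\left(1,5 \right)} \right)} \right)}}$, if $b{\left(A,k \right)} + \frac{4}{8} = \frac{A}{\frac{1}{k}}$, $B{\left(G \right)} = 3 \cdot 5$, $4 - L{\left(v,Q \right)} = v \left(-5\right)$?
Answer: $\frac{i \sqrt{21370}}{2} \approx 73.092 i$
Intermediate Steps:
$L{\left(v,Q \right)} = 4 + 5 v$ ($L{\left(v,Q \right)} = 4 - v \left(-5\right) = 4 - - 5 v = 4 + 5 v$)
$B{\left(G \right)} = 15$
$b{\left(A,k \right)} = - \frac{1}{2} + A k$ ($b{\left(A,k \right)} = - \frac{1}{2} + \frac{A}{\frac{1}{k}} = - \frac{1}{2} + A k$)
$\sqrt{-2852 + b{\left(-166,B{\left(L{\left(1,5 \right)} \right)} \right)}} = \sqrt{-2852 - \frac{4981}{2}} = \sqrt{- \frac{10685}{2}} = \frac{i \sqrt{21370}}{2}$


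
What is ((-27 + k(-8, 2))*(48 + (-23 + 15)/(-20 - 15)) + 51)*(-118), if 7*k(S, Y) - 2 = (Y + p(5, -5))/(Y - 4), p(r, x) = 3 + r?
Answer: 36768918/245 ≈ 1.5008e+5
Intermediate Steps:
k(S, Y) = 2/7 + (8 + Y)/(7*(-4 + Y)) (k(S, Y) = 2/7 + ((Y + (3 + 5))/(Y - 4))/7 = 2/7 + ((Y + 8)/(-4 + Y))/7 = 2/7 + ((8 + Y)/(-4 + Y))/7 = 2/7 + (8 + Y)/(7*(-4 + Y)))
((-27 + k(-8, 2))*(48 + (-23 + 15)/(-20 - 15)) + 51)*(-118) = ((-27 + (3/7)*2/(-4 + 2))*(48 + (-23 + 15)/(-20 - 15)) + 51)*(-118) = ((-27 + (3/7)*2/(-2))*(48 - 8/(-35)) + 51)*(-118) = ((-27 + (3/7)*2*(-1/2))*(48 - 8*(-1/35)) + 51)*(-118) = ((-27 - 3/7)*(48 + 8/35) + 51)*(-118) = (-192/7*1688/35 + 51)*(-118) = (-324096/245 + 51)*(-118) = -311601/245*(-118) = 36768918/245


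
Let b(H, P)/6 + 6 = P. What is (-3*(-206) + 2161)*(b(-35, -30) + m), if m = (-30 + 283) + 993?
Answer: 2862370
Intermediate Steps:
b(H, P) = -36 + 6*P
m = 1246 (m = 253 + 993 = 1246)
(-3*(-206) + 2161)*(b(-35, -30) + m) = (-3*(-206) + 2161)*((-36 + 6*(-30)) + 1246) = (618 + 2161)*((-36 - 180) + 1246) = 2779*(-216 + 1246) = 2779*1030 = 2862370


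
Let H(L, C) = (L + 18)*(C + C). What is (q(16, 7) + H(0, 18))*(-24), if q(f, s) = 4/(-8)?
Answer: -15540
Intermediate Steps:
q(f, s) = -½ (q(f, s) = 4*(-⅛) = -½)
H(L, C) = 2*C*(18 + L) (H(L, C) = (18 + L)*(2*C) = 2*C*(18 + L))
(q(16, 7) + H(0, 18))*(-24) = (-½ + 2*18*(18 + 0))*(-24) = (-½ + 2*18*18)*(-24) = (-½ + 648)*(-24) = (1295/2)*(-24) = -15540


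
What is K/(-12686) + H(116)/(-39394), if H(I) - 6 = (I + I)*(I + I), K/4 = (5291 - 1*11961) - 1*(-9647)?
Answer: -287997783/124938071 ≈ -2.3051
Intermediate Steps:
K = 11908 (K = 4*((5291 - 1*11961) - 1*(-9647)) = 4*((5291 - 11961) + 9647) = 4*(-6670 + 9647) = 4*2977 = 11908)
H(I) = 6 + 4*I**2 (H(I) = 6 + (I + I)*(I + I) = 6 + (2*I)*(2*I) = 6 + 4*I**2)
K/(-12686) + H(116)/(-39394) = 11908/(-12686) + (6 + 4*116**2)/(-39394) = 11908*(-1/12686) + (6 + 4*13456)*(-1/39394) = -5954/6343 + (6 + 53824)*(-1/39394) = -5954/6343 + 53830*(-1/39394) = -5954/6343 - 26915/19697 = -287997783/124938071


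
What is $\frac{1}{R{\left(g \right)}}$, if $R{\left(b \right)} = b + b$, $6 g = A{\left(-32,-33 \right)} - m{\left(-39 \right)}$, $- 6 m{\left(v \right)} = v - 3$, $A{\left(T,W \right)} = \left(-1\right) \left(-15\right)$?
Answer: $\frac{3}{8} \approx 0.375$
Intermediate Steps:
$A{\left(T,W \right)} = 15$
$m{\left(v \right)} = \frac{1}{2} - \frac{v}{6}$ ($m{\left(v \right)} = - \frac{v - 3}{6} = - \frac{-3 + v}{6} = \frac{1}{2} - \frac{v}{6}$)
$g = \frac{4}{3}$ ($g = \frac{15 - \left(\frac{1}{2} - - \frac{13}{2}\right)}{6} = \frac{15 - \left(\frac{1}{2} + \frac{13}{2}\right)}{6} = \frac{15 - 7}{6} = \frac{1}{6} \cdot 8 = \frac{4}{3} \approx 1.3333$)
$R{\left(b \right)} = 2 b$
$\frac{1}{R{\left(g \right)}} = \frac{1}{2 \cdot \frac{4}{3}} = \frac{1}{\frac{8}{3}} = \frac{3}{8}$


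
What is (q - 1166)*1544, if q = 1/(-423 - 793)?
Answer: -273646401/152 ≈ -1.8003e+6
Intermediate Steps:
q = -1/1216 (q = 1/(-1216) = -1/1216 ≈ -0.00082237)
(q - 1166)*1544 = (-1/1216 - 1166)*1544 = -1417857/1216*1544 = -273646401/152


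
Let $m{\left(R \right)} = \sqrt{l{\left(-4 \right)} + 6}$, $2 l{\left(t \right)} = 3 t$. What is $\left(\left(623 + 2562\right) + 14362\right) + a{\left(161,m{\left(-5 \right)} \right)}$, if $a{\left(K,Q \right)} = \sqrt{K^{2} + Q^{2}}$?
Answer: $17708$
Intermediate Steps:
$l{\left(t \right)} = \frac{3 t}{2}$
$m{\left(R \right)} = 0$ ($m{\left(R \right)} = \sqrt{\frac{3}{2} \left(-4\right) + 6} = \sqrt{-6 + 6} = \sqrt{0} = 0$)
$\left(\left(623 + 2562\right) + 14362\right) + a{\left(161,m{\left(-5 \right)} \right)} = \left(\left(623 + 2562\right) + 14362\right) + \sqrt{161^{2} + 0^{2}} = \left(3185 + 14362\right) + \sqrt{25921 + 0} = 17547 + \sqrt{25921} = 17547 + 161 = 17708$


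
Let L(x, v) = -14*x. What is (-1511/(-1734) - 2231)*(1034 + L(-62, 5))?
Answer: -1225852631/289 ≈ -4.2417e+6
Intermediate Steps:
(-1511/(-1734) - 2231)*(1034 + L(-62, 5)) = (-1511/(-1734) - 2231)*(1034 - 14*(-62)) = (-1511*(-1/1734) - 2231)*(1034 + 868) = (1511/1734 - 2231)*1902 = -3867043/1734*1902 = -1225852631/289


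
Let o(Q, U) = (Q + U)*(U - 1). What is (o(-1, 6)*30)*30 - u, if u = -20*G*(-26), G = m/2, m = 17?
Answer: 18080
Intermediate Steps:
o(Q, U) = (-1 + U)*(Q + U) (o(Q, U) = (Q + U)*(-1 + U) = (-1 + U)*(Q + U))
G = 17/2 ≈ 8.5000
u = 4420 (u = -20*17/2*(-26) = -170*(-26) = 4420)
(o(-1, 6)*30)*30 - u = ((6² - 1*(-1) - 1*6 - 1*6)*30)*30 - 1*4420 = ((36 + 1 - 6 - 6)*30)*30 - 4420 = (25*30)*30 - 4420 = 750*30 - 4420 = 22500 - 4420 = 18080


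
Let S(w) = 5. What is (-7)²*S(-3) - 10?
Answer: 235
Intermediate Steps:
(-7)²*S(-3) - 10 = (-7)²*5 - 10 = 49*5 - 10 = 245 - 10 = 235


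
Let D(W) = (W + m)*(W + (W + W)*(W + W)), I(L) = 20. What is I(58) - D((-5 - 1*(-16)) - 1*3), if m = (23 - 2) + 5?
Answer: -8956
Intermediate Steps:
m = 26 (m = 21 + 5 = 26)
D(W) = (26 + W)*(W + 4*W²) (D(W) = (W + 26)*(W + (W + W)*(W + W)) = (26 + W)*(W + (2*W)*(2*W)) = (26 + W)*(W + 4*W²))
I(58) - D((-5 - 1*(-16)) - 1*3) = 20 - ((-5 - 1*(-16)) - 1*3)*(26 + 4*((-5 - 1*(-16)) - 1*3)² + 105*((-5 - 1*(-16)) - 1*3)) = 20 - ((-5 + 16) - 3)*(26 + 4*((-5 + 16) - 3)² + 105*((-5 + 16) - 3)) = 20 - (11 - 3)*(26 + 4*(11 - 3)² + 105*(11 - 3)) = 20 - 8*(26 + 4*8² + 105*8) = 20 - 8*(26 + 4*64 + 840) = 20 - 8*(26 + 256 + 840) = 20 - 8*1122 = 20 - 1*8976 = 20 - 8976 = -8956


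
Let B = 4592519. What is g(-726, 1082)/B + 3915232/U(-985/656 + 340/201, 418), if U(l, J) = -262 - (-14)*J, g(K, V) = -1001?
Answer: 8990385876909/12836090605 ≈ 700.40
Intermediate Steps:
U(l, J) = -262 + 14*J
g(-726, 1082)/B + 3915232/U(-985/656 + 340/201, 418) = -1001/4592519 + 3915232/(-262 + 14*418) = -1001*1/4592519 + 3915232/(-262 + 5852) = -1001/4592519 + 3915232/5590 = -1001/4592519 + 3915232*(1/5590) = -1001/4592519 + 1957616/2795 = 8990385876909/12836090605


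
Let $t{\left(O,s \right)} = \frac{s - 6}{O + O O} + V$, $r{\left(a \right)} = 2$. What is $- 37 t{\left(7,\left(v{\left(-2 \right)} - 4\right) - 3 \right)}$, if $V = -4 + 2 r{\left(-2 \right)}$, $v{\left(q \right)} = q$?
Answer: $\frac{555}{56} \approx 9.9107$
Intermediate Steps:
$V = 0$ ($V = -4 + 2 \cdot 2 = -4 + 4 = 0$)
$t{\left(O,s \right)} = \frac{-6 + s}{O + O^{2}}$ ($t{\left(O,s \right)} = \frac{s - 6}{O + O O} + 0 = \frac{-6 + s}{O + O^{2}} + 0 = \frac{-6 + s}{O + O^{2}}$)
$- 37 t{\left(7,\left(v{\left(-2 \right)} - 4\right) - 3 \right)} = - 37 \frac{-6 - 9}{7 \left(1 + 7\right)} = - 37 \frac{-6 - 9}{7 \cdot 8} = - 37 \cdot \frac{1}{7} \cdot \frac{1}{8} \left(-6 - 9\right) = - 37 \cdot \frac{1}{7} \cdot \frac{1}{8} \left(-15\right) = \left(-37\right) \left(- \frac{15}{56}\right) = \frac{555}{56}$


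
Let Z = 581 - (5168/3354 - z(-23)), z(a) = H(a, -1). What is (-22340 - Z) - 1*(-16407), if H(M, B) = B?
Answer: -10919717/1677 ≈ -6511.5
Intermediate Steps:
z(a) = -1
Z = 970076/1677 (Z = 581 - (5168/3354 - 1*(-1)) = 581 - (5168*(1/3354) + 1) = 581 - (2584/1677 + 1) = 581 - 1*4261/1677 = 581 - 4261/1677 = 970076/1677 ≈ 578.46)
(-22340 - Z) - 1*(-16407) = (-22340 - 1*970076/1677) - 1*(-16407) = (-22340 - 970076/1677) + 16407 = -38434256/1677 + 16407 = -10919717/1677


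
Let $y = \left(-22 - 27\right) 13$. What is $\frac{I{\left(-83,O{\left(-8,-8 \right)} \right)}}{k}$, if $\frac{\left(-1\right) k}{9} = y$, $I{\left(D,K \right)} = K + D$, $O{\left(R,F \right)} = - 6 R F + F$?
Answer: $- \frac{475}{5733} \approx -0.082854$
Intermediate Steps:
$O{\left(R,F \right)} = F - 6 F R$ ($O{\left(R,F \right)} = - 6 F R + F = F - 6 F R$)
$I{\left(D,K \right)} = D + K$
$y = -637$ ($y = \left(-49\right) 13 = -637$)
$k = 5733$ ($k = \left(-9\right) \left(-637\right) = 5733$)
$\frac{I{\left(-83,O{\left(-8,-8 \right)} \right)}}{k} = \frac{-83 - 8 \left(1 - -48\right)}{5733} = \left(-83 - 8 \left(1 + 48\right)\right) \frac{1}{5733} = \left(-83 - 392\right) \frac{1}{5733} = \left(-475\right) \frac{1}{5733} = - \frac{475}{5733}$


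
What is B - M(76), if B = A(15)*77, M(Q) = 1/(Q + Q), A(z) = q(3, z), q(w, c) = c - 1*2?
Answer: 152151/152 ≈ 1001.0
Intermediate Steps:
q(w, c) = -2 + c (q(w, c) = c - 2 = -2 + c)
A(z) = -2 + z
M(Q) = 1/(2*Q)
B = 1001 (B = (-2 + 15)*77 = 13*77 = 1001)
B - M(76) = 1001 - 1/(2*76) = 1001 - 1*1/152 = 1001 - 1/152 = 152151/152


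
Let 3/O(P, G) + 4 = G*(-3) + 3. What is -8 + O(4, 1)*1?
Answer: -35/4 ≈ -8.7500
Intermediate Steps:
O(P, G) = 3/(-1 - 3*G) (O(P, G) = 3/(-4 + (G*(-3) + 3)) = 3/(-4 + (-3*G + 3)) = 3/(-4 + (3 - 3*G)) = 3/(-1 - 3*G))
-8 + O(4, 1)*1 = -8 - 3/(1 + 3*1)*1 = -8 - 3/(1 + 3)*1 = -8 - 3/4*1 = -8 - 3*¼*1 = -8 - ¾*1 = -8 - ¾ = -35/4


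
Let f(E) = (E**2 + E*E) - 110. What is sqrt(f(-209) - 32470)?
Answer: 7*sqrt(1118) ≈ 234.06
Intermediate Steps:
f(E) = -110 + 2*E**2 (f(E) = (E**2 + E**2) - 110 = 2*E**2 - 110 = -110 + 2*E**2)
sqrt(f(-209) - 32470) = sqrt((-110 + 2*(-209)**2) - 32470) = sqrt((-110 + 2*43681) - 32470) = sqrt((-110 + 87362) - 32470) = sqrt(87252 - 32470) = sqrt(54782) = 7*sqrt(1118)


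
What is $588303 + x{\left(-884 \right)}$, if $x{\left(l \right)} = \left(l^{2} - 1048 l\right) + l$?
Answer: $2295307$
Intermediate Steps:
$x{\left(l \right)} = l^{2} - 1047 l$
$588303 + x{\left(-884 \right)} = 588303 - 884 \left(-1047 - 884\right) = 588303 - -1707004 = 588303 + 1707004 = 2295307$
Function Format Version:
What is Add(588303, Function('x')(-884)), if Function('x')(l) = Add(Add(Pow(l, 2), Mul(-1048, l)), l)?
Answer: 2295307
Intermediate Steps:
Function('x')(l) = Add(Pow(l, 2), Mul(-1047, l))
Add(588303, Function('x')(-884)) = Add(588303, Mul(-884, Add(-1047, -884))) = Add(588303, Mul(-884, -1931)) = Add(588303, 1707004) = 2295307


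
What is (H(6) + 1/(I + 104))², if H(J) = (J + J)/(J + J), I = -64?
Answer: 1681/1600 ≈ 1.0506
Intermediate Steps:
H(J) = 1 (H(J) = (2*J)/((2*J)) = (2*J)*(1/(2*J)) = 1)
(H(6) + 1/(I + 104))² = (1 + 1/(-64 + 104))² = (1 + 1/40)² = (41/40)² = 1681/1600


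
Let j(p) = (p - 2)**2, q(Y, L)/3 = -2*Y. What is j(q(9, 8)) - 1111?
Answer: 2025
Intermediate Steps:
q(Y, L) = -6*Y (q(Y, L) = 3*(-2*Y) = -6*Y)
j(p) = (-2 + p)**2
j(q(9, 8)) - 1111 = (-2 - 6*9)**2 - 1111 = (-2 - 54)**2 - 1111 = (-56)**2 - 1111 = 3136 - 1111 = 2025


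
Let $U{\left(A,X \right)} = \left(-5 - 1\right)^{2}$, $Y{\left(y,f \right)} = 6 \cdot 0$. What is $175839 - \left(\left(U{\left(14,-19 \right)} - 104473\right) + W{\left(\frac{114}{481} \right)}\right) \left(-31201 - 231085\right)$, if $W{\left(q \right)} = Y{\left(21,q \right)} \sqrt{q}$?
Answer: $-27392187143$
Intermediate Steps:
$Y{\left(y,f \right)} = 0$
$W{\left(q \right)} = 0$ ($W{\left(q \right)} = 0 \sqrt{q} = 0$)
$U{\left(A,X \right)} = 36$ ($U{\left(A,X \right)} = \left(-6\right)^{2} = 36$)
$175839 - \left(\left(U{\left(14,-19 \right)} - 104473\right) + W{\left(\frac{114}{481} \right)}\right) \left(-31201 - 231085\right) = 175839 - \left(\left(36 - 104473\right) + 0\right) \left(-31201 - 231085\right) = 175839 - \left(\left(36 - 104473\right) + 0\right) \left(-262286\right) = 175839 - \left(-104437 + 0\right) \left(-262286\right) = 175839 - \left(-104437\right) \left(-262286\right) = 175839 - 27392362982 = -27392187143$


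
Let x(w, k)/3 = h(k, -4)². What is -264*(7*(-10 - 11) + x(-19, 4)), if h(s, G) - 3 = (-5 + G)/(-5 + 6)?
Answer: 10296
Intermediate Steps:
h(s, G) = -2 + G (h(s, G) = 3 + (-5 + G)/(-5 + 6) = 3 + (-5 + G)/1 = 3 + (-5 + G)*1 = 3 + (-5 + G) = -2 + G)
x(w, k) = 108 (x(w, k) = 3*(-2 - 4)² = 3*(-6)² = 3*36 = 108)
-264*(7*(-10 - 11) + x(-19, 4)) = -264*(7*(-10 - 11) + 108) = -264*(7*(-21) + 108) = -264*(-147 + 108) = -264*(-39) = 10296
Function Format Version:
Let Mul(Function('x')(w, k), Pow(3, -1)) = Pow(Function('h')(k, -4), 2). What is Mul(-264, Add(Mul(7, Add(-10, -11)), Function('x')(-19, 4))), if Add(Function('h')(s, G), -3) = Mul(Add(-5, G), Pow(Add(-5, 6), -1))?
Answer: 10296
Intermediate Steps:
Function('h')(s, G) = Add(-2, G) (Function('h')(s, G) = Add(3, Mul(Add(-5, G), Pow(Add(-5, 6), -1))) = Add(3, Mul(Add(-5, G), Pow(1, -1))) = Add(3, Mul(Add(-5, G), 1)) = Add(3, Add(-5, G)) = Add(-2, G))
Function('x')(w, k) = 108 (Function('x')(w, k) = Mul(3, Pow(Add(-2, -4), 2)) = Mul(3, Pow(-6, 2)) = Mul(3, 36) = 108)
Mul(-264, Add(Mul(7, Add(-10, -11)), Function('x')(-19, 4))) = Mul(-264, Add(Mul(7, Add(-10, -11)), 108)) = Mul(-264, Add(Mul(7, -21), 108)) = Mul(-264, Add(-147, 108)) = Mul(-264, -39) = 10296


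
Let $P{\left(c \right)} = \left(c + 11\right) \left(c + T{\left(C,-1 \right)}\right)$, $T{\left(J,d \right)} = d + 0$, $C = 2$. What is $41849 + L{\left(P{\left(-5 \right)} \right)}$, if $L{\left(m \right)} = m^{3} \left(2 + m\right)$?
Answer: $1628153$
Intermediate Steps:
$T{\left(J,d \right)} = d$
$P{\left(c \right)} = \left(-1 + c\right) \left(11 + c\right)$ ($P{\left(c \right)} = \left(c + 11\right) \left(c - 1\right) = \left(11 + c\right) \left(-1 + c\right) = \left(-1 + c\right) \left(11 + c\right)$)
$41849 + L{\left(P{\left(-5 \right)} \right)} = 41849 + \left(-11 + \left(-5\right)^{2} + 10 \left(-5\right)\right)^{3} \left(2 + \left(-11 + \left(-5\right)^{2} + 10 \left(-5\right)\right)\right) = 41849 + \left(-11 + 25 - 50\right)^{3} \left(2 - 36\right) = 41849 + \left(-36\right)^{3} \left(2 - 36\right) = 41849 - -1586304 = 41849 + 1586304 = 1628153$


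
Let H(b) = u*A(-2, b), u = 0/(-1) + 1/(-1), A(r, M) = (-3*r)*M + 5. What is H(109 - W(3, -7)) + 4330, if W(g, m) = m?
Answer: 3629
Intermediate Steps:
A(r, M) = 5 - 3*M*r (A(r, M) = -3*M*r + 5 = 5 - 3*M*r)
u = -1 (u = 0*(-1) + 1*(-1) = 0 - 1 = -1)
H(b) = -5 - 6*b (H(b) = -(5 - 3*b*(-2)) = -(5 + 6*b) = -5 - 6*b)
H(109 - W(3, -7)) + 4330 = (-5 - 6*(109 - 1*(-7))) + 4330 = (-5 - 6*(109 + 7)) + 4330 = (-5 - 6*116) + 4330 = (-5 - 696) + 4330 = -701 + 4330 = 3629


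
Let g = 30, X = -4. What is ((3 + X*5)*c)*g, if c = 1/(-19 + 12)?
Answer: 510/7 ≈ 72.857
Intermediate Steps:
c = -⅐ (c = 1/(-7) = -⅐ ≈ -0.14286)
((3 + X*5)*c)*g = ((3 - 4*5)*(-⅐))*30 = ((3 - 20)*(-⅐))*30 = -17*(-⅐)*30 = (17/7)*30 = 510/7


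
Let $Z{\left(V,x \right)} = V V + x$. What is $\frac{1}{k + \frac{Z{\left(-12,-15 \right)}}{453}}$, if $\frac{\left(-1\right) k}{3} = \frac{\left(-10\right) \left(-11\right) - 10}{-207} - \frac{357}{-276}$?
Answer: $- \frac{41676}{89453} \approx -0.4659$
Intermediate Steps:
$Z{\left(V,x \right)} = x + V^{2}$ ($Z{\left(V,x \right)} = V^{2} + x = x + V^{2}$)
$k = - \frac{671}{276}$ ($k = - 3 \left(\frac{\left(-10\right) \left(-11\right) - 10}{-207} - \frac{357}{-276}\right) = - 3 \left(\left(110 - 10\right) \left(- \frac{1}{207}\right) - - \frac{119}{92}\right) = - 3 \left(100 \left(- \frac{1}{207}\right) + \frac{119}{92}\right) = - 3 \left(- \frac{100}{207} + \frac{119}{92}\right) = \left(-3\right) \frac{671}{828} = - \frac{671}{276} \approx -2.4312$)
$\frac{1}{k + \frac{Z{\left(-12,-15 \right)}}{453}} = \frac{1}{- \frac{671}{276} + \frac{-15 + \left(-12\right)^{2}}{453}} = \frac{1}{- \frac{671}{276} + \left(-15 + 144\right) \frac{1}{453}} = \frac{1}{- \frac{671}{276} + 129 \cdot \frac{1}{453}} = \frac{1}{- \frac{671}{276} + \frac{43}{151}} = \frac{1}{- \frac{89453}{41676}} = - \frac{41676}{89453}$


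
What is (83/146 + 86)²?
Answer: 159744321/21316 ≈ 7494.1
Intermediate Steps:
(83/146 + 86)² = (12639/146)² = 159744321/21316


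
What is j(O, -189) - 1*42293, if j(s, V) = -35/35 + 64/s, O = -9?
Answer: -380710/9 ≈ -42301.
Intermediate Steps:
j(s, V) = -1 + 64/s (j(s, V) = -35*1/35 + 64/s = -1 + 64/s)
j(O, -189) - 1*42293 = (64 - 1*(-9))/(-9) - 1*42293 = -(64 + 9)/9 - 42293 = -1/9*73 - 42293 = -73/9 - 42293 = -380710/9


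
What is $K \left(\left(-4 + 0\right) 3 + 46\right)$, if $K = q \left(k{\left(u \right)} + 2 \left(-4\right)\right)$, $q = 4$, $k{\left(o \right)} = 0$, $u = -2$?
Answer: $-1088$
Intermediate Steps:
$K = -32$ ($K = 4 \left(0 + 2 \left(-4\right)\right) = 4 \left(0 - 8\right) = 4 \left(-8\right) = -32$)
$K \left(\left(-4 + 0\right) 3 + 46\right) = - 32 \left(\left(-4 + 0\right) 3 + 46\right) = - 32 \left(\left(-4\right) 3 + 46\right) = - 32 \left(-12 + 46\right) = \left(-32\right) 34 = -1088$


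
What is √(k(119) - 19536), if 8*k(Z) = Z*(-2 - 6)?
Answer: I*√19655 ≈ 140.2*I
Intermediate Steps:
k(Z) = -Z (k(Z) = (Z*(-2 - 6))/8 = (Z*(-8))/8 = (-8*Z)/8 = -Z)
√(k(119) - 19536) = √(-1*119 - 19536) = √(-119 - 19536) = √(-19655) = I*√19655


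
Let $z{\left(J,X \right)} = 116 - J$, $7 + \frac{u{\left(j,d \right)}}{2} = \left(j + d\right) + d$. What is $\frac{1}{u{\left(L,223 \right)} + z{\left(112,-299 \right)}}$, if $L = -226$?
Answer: $\frac{1}{430} \approx 0.0023256$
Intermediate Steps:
$u{\left(j,d \right)} = -14 + 2 j + 4 d$ ($u{\left(j,d \right)} = -14 + 2 \left(\left(j + d\right) + d\right) = -14 + 2 \left(\left(d + j\right) + d\right) = -14 + 2 \left(j + 2 d\right) = -14 + \left(2 j + 4 d\right) = -14 + 2 j + 4 d$)
$\frac{1}{u{\left(L,223 \right)} + z{\left(112,-299 \right)}} = \frac{1}{\left(-14 + 2 \left(-226\right) + 4 \cdot 223\right) + \left(116 - 112\right)} = \frac{1}{\left(-14 - 452 + 892\right) + \left(116 - 112\right)} = \frac{1}{426 + 4} = \frac{1}{430}$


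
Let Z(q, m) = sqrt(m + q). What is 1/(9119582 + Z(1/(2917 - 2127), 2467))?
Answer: 423792340/3864808995487237 - sqrt(1539655490)/65701752923283029 ≈ 1.0965e-7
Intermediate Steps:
1/(9119582 + Z(1/(2917 - 2127), 2467)) = 1/(9119582 + sqrt(2467 + 1/(2917 - 2127))) = 1/(9119582 + sqrt(2467 + 1/790)) = 1/(9119582 + sqrt(1948931/790)) = 1/(9119582 + sqrt(1539655490)/790)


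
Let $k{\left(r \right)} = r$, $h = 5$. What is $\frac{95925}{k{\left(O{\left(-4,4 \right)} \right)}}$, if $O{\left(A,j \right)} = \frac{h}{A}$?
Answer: $-76740$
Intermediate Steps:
$O{\left(A,j \right)} = \frac{5}{A}$
$\frac{95925}{k{\left(O{\left(-4,4 \right)} \right)}} = \frac{95925}{5 \frac{1}{-4}} = \frac{95925}{5 \left(- \frac{1}{4}\right)} = \frac{95925}{- \frac{5}{4}} = 95925 \left(- \frac{4}{5}\right) = -76740$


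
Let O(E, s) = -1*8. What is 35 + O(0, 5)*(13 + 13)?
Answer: -173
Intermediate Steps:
O(E, s) = -8
35 + O(0, 5)*(13 + 13) = 35 - 8*(13 + 13) = 35 - 8*26 = 35 - 208 = -173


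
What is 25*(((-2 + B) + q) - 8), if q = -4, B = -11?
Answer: -625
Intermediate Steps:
25*(((-2 + B) + q) - 8) = 25*(((-2 - 11) - 4) - 8) = 25*((-13 - 4) - 8) = 25*(-17 - 8) = 25*(-25) = -625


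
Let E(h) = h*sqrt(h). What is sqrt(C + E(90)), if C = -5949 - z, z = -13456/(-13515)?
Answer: sqrt(-1086797791365 + 49316910750*sqrt(10))/13515 ≈ 71.388*I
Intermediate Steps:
z = 13456/13515 (z = -13456*(-1/13515) = 13456/13515 ≈ 0.99563)
E(h) = h**(3/2)
C = -80414191/13515 (C = -5949 - 1*13456/13515 = -5949 - 13456/13515 = -80414191/13515 ≈ -5950.0)
sqrt(C + E(90)) = sqrt(-80414191/13515 + 90**(3/2)) = sqrt(-80414191/13515 + 270*sqrt(10))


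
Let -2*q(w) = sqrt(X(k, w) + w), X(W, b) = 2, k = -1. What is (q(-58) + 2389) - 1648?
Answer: 741 - I*sqrt(14) ≈ 741.0 - 3.7417*I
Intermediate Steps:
q(w) = -sqrt(2 + w)/2
(q(-58) + 2389) - 1648 = (-sqrt(2 - 58)/2 + 2389) - 1648 = (-I*sqrt(14) + 2389) - 1648 = (2389 - I*sqrt(14)) - 1648 = 741 - I*sqrt(14)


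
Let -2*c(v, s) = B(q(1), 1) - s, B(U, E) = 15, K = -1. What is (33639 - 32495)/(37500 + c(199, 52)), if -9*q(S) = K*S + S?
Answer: 2288/75037 ≈ 0.030492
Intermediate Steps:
q(S) = 0 (q(S) = -(-S + S)/9 = -⅑*0 = 0)
c(v, s) = -15/2 + s/2 (c(v, s) = -(15 - s)/2 = -15/2 + s/2)
(33639 - 32495)/(37500 + c(199, 52)) = (33639 - 32495)/(37500 + (-15/2 + (½)*52)) = 1144/(37500 + (-15/2 + 26)) = 1144/(37500 + 37/2) = 1144/(75037/2) = 1144*(2/75037) = 2288/75037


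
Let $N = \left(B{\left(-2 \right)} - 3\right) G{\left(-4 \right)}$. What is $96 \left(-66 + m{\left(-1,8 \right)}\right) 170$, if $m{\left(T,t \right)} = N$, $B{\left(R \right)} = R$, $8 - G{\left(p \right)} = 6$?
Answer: $-1240320$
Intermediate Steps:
$G{\left(p \right)} = 2$ ($G{\left(p \right)} = 8 - 6 = 2$)
$N = -10$ ($N = \left(-2 - 3\right) 2 = \left(-5\right) 2 = -10$)
$m{\left(T,t \right)} = -10$
$96 \left(-66 + m{\left(-1,8 \right)}\right) 170 = 96 \left(-66 - 10\right) 170 = 96 \left(-76\right) 170 = \left(-7296\right) 170 = -1240320$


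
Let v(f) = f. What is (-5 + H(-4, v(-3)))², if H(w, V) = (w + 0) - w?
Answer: 25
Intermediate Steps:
H(w, V) = 0 (H(w, V) = w - w = 0)
(-5 + H(-4, v(-3)))² = (-5 + 0)² = (-5)² = 25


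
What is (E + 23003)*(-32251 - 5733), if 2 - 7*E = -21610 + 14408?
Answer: -6389858400/7 ≈ -9.1284e+8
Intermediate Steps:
E = 7204/7 (E = 2/7 - (-21610 + 14408)/7 = 2/7 - 1/7*(-7202) = 2/7 + 7202/7 = 7204/7 ≈ 1029.1)
(E + 23003)*(-32251 - 5733) = (7204/7 + 23003)*(-32251 - 5733) = (168225/7)*(-37984) = -6389858400/7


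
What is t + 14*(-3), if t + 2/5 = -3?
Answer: -227/5 ≈ -45.400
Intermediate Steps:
t = -17/5 (t = -2/5 - 3 = -17/5 ≈ -3.4000)
t + 14*(-3) = -17/5 + 14*(-3) = -17/5 - 42 = -227/5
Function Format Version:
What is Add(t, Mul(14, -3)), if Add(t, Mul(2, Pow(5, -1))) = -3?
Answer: Rational(-227, 5) ≈ -45.400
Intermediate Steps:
t = Rational(-17, 5) (t = Add(Rational(-2, 5), -3) = Rational(-17, 5) ≈ -3.4000)
Add(t, Mul(14, -3)) = Add(Rational(-17, 5), Mul(14, -3)) = Add(Rational(-17, 5), -42) = Rational(-227, 5)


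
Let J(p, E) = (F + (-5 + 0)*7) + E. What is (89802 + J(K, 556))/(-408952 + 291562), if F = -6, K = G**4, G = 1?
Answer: -90317/117390 ≈ -0.76938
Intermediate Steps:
K = 1 (K = 1**4 = 1)
J(p, E) = -41 + E (J(p, E) = (-6 + (-5 + 0)*7) + E = (-6 - 5*7) + E = (-6 - 35) + E = -41 + E)
(89802 + J(K, 556))/(-408952 + 291562) = (89802 + (-41 + 556))/(-408952 + 291562) = (89802 + 515)/(-117390) = 90317*(-1/117390) = -90317/117390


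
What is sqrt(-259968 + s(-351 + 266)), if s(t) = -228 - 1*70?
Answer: I*sqrt(260266) ≈ 510.16*I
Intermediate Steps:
s(t) = -298 (s(t) = -228 - 70 = -298)
sqrt(-259968 + s(-351 + 266)) = sqrt(-259968 - 298) = sqrt(-260266) = I*sqrt(260266)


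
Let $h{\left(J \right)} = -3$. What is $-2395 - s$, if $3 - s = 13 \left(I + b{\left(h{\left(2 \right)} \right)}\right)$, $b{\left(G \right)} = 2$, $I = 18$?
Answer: $-2138$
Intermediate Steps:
$s = -257$ ($s = 3 - 13 \left(18 + 2\right) = 3 - 13 \cdot 20 = 3 - 260 = -257$)
$-2395 - s = -2395 - -257 = -2395 + 257 = -2138$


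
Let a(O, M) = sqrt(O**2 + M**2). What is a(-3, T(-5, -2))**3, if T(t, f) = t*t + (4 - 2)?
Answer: 2214*sqrt(82) ≈ 20049.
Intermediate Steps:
T(t, f) = 2 + t**2 (T(t, f) = t**2 + 2 = 2 + t**2)
a(O, M) = sqrt(M**2 + O**2)
a(-3, T(-5, -2))**3 = (sqrt((2 + (-5)**2)**2 + (-3)**2))**3 = (sqrt((2 + 25)**2 + 9))**3 = (sqrt(27**2 + 9))**3 = (sqrt(729 + 9))**3 = (sqrt(738))**3 = (3*sqrt(82))**3 = 2214*sqrt(82)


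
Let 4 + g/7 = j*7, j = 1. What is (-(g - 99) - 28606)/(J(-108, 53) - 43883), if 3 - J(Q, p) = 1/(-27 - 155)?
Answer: 5192096/7986159 ≈ 0.65014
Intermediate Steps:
J(Q, p) = 547/182 (J(Q, p) = 3 - 1/(-27 - 155) = 3 - 1/(-182) = 3 - 1*(-1/182) = 3 + 1/182 = 547/182)
g = 21 (g = -28 + 7*(1*7) = -28 + 7*7 = -28 + 49 = 21)
(-(g - 99) - 28606)/(J(-108, 53) - 43883) = (-(21 - 99) - 28606)/(547/182 - 43883) = (-1*(-78) - 28606)/(-7986159/182) = (78 - 28606)*(-182/7986159) = -28528*(-182/7986159) = 5192096/7986159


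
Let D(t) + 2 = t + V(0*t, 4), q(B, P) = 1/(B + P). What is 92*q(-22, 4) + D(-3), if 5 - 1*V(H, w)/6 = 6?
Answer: -145/9 ≈ -16.111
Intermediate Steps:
V(H, w) = -6 (V(H, w) = 30 - 6*6 = 30 - 36 = -6)
D(t) = -8 + t (D(t) = -2 + (t - 6) = -2 + (-6 + t) = -8 + t)
92*q(-22, 4) + D(-3) = 92/(-22 + 4) + (-8 - 3) = 92/(-18) - 11 = 92*(-1/18) - 11 = -46/9 - 11 = -145/9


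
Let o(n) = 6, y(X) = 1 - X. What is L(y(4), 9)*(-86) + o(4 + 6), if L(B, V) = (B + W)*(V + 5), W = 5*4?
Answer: -20462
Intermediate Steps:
W = 20
L(B, V) = (5 + V)*(20 + B) (L(B, V) = (B + 20)*(V + 5) = (20 + B)*(5 + V) = (5 + V)*(20 + B))
L(y(4), 9)*(-86) + o(4 + 6) = (100 + 5*(1 - 1*4) + 20*9 + (1 - 1*4)*9)*(-86) + 6 = (100 + 5*(1 - 4) + 180 + (1 - 4)*9)*(-86) + 6 = (100 + 5*(-3) + 180 - 3*9)*(-86) + 6 = (100 - 15 + 180 - 27)*(-86) + 6 = 238*(-86) + 6 = -20468 + 6 = -20462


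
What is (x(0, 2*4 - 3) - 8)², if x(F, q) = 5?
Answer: 9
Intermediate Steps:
(x(0, 2*4 - 3) - 8)² = (5 - 8)² = (-3)² = 9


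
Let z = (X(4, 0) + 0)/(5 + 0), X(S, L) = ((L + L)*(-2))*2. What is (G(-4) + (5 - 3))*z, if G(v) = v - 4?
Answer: 0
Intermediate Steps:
X(S, L) = -8*L (X(S, L) = ((2*L)*(-2))*2 = -4*L*2 = -8*L)
z = 0 (z = (-8*0 + 0)/(5 + 0) = (0 + 0)/5 = 0*(⅕) = 0)
G(v) = -4 + v
(G(-4) + (5 - 3))*z = ((-4 - 4) + (5 - 3))*0 = (-8 + 2)*0 = -6*0 = 0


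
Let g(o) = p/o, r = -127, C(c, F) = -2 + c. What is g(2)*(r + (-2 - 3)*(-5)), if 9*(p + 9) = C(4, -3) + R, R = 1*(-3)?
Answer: 1394/3 ≈ 464.67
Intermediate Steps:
R = -3
p = -82/9 (p = -9 + ((-2 + 4) - 3)/9 = -9 + (2 - 3)/9 = -9 + (⅑)*(-1) = -9 - ⅑ = -82/9 ≈ -9.1111)
g(o) = -82/(9*o)
g(2)*(r + (-2 - 3)*(-5)) = (-82/9/2)*(-127 + (-2 - 3)*(-5)) = (-82/9*½)*(-127 - 5*(-5)) = -41*(-127 + 25)/9 = -41/9*(-102) = 1394/3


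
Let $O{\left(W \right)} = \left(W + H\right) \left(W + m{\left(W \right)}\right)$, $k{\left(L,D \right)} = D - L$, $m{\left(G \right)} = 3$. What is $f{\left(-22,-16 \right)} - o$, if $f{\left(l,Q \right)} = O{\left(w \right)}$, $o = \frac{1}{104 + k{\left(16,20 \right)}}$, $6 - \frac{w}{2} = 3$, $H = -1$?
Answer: $\frac{4859}{108} \approx 44.991$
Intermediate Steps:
$w = 6$ ($w = 12 - 6 = 6$)
$O{\left(W \right)} = \left(-1 + W\right) \left(3 + W\right)$ ($O{\left(W \right)} = \left(W - 1\right) \left(W + 3\right) = \left(-1 + W\right) \left(3 + W\right)$)
$o = \frac{1}{108}$ ($o = \frac{1}{104 + \left(20 - 16\right)} = \frac{1}{104 + 4} = \frac{1}{108} \approx 0.0092593$)
$f{\left(l,Q \right)} = 45$ ($f{\left(l,Q \right)} = -3 + 6^{2} + 2 \cdot 6 = -3 + 36 + 12 = 45$)
$f{\left(-22,-16 \right)} - o = 45 - \frac{1}{108} = \frac{4859}{108}$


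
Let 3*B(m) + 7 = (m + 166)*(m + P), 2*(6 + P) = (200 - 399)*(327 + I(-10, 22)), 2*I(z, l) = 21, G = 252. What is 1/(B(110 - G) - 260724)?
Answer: -3/1591681 ≈ -1.8848e-6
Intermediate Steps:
I(z, l) = 21/2 (I(z, l) = (½)*21 = 21/2)
P = -134349/4 (P = -6 + ((200 - 399)*(327 + 21/2))/2 = -6 + (-199*675/2)/2 = -6 + (½)*(-134325/2) = -6 - 134325/4 = -134349/4 ≈ -33587.)
B(m) = -7/3 + (166 + m)*(-134349/4 + m)/3 (B(m) = -7/3 + ((m + 166)*(m - 134349/4))/3 = -7/3 + ((166 + m)*(-134349/4 + m))/3 = -7/3 + (166 + m)*(-134349/4 + m)/3)
1/(B(110 - G) - 260724) = 1/((-11150981/6 - 133685*(110 - 1*252)/12 + (110 - 1*252)²/3) - 260724) = 1/((-11150981/6 - 133685*(110 - 252)/12 + (110 - 252)²/3) - 260724) = 1/((-11150981/6 - 133685/12*(-142) + (⅓)*(-142)²) - 260724) = 1/((-11150981/6 + 9491635/6 + (⅓)*20164) - 260724) = 1/((-11150981/6 + 9491635/6 + 20164/3) - 260724) = 1/(-809509/3 - 260724) = 1/(-1591681/3) = -3/1591681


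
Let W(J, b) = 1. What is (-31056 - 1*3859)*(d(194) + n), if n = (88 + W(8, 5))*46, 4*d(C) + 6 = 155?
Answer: -576970375/4 ≈ -1.4424e+8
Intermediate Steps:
d(C) = 149/4 (d(C) = -3/2 + (1/4)*155 = -3/2 + 155/4 = 149/4)
n = 4094 (n = (88 + 1)*46 = 89*46 = 4094)
(-31056 - 1*3859)*(d(194) + n) = (-31056 - 1*3859)*(149/4 + 4094) = (-31056 - 3859)*(16525/4) = -34915*16525/4 = -576970375/4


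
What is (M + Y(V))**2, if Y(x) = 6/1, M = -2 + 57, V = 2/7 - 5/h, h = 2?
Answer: 3721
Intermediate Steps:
V = -31/14 (V = 2/7 - 5/2 = -31/14 ≈ -2.2143)
M = 55
Y(x) = 6 (Y(x) = 6*1 = 6)
(M + Y(V))**2 = (55 + 6)**2 = 61**2 = 3721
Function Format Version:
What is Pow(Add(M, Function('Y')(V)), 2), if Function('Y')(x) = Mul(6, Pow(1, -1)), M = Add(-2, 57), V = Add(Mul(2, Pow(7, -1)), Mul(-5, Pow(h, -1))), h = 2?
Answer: 3721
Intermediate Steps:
V = Rational(-31, 14) (V = Add(Mul(2, Pow(7, -1)), Mul(-5, Pow(2, -1))) = Add(Mul(2, Rational(1, 7)), Mul(-5, Rational(1, 2))) = Add(Rational(2, 7), Rational(-5, 2)) = Rational(-31, 14) ≈ -2.2143)
M = 55
Function('Y')(x) = 6 (Function('Y')(x) = Mul(6, 1) = 6)
Pow(Add(M, Function('Y')(V)), 2) = Pow(Add(55, 6), 2) = Pow(61, 2) = 3721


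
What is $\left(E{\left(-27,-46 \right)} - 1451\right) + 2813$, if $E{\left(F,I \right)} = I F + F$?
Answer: $2577$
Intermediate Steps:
$E{\left(F,I \right)} = F + F I$ ($E{\left(F,I \right)} = F I + F = F + F I$)
$\left(E{\left(-27,-46 \right)} - 1451\right) + 2813 = \left(- 27 \left(1 - 46\right) - 1451\right) + 2813 = \left(\left(-27\right) \left(-45\right) - 1451\right) + 2813 = \left(1215 - 1451\right) + 2813 = -236 + 2813 = 2577$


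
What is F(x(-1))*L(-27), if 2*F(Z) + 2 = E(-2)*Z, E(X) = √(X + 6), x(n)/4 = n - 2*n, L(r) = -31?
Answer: -93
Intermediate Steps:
x(n) = -4*n (x(n) = 4*(n - 2*n) = 4*(-n) = -4*n)
E(X) = √(6 + X)
F(Z) = -1 + Z (F(Z) = -1 + (√(6 - 2)*Z)/2 = -1 + (√4*Z)/2 = -1 + (2*Z)/2 = -1 + Z)
F(x(-1))*L(-27) = (-1 - 4*(-1))*(-31) = (-1 + 4)*(-31) = 3*(-31) = -93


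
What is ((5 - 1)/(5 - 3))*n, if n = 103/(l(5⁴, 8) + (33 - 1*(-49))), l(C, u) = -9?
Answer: 206/73 ≈ 2.8219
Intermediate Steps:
n = 103/73 (n = 103/(-9 + (33 - 1*(-49))) = 103/(-9 + (33 + 49)) = 103/(-9 + 82) = 103/73 ≈ 1.4110)
((5 - 1)/(5 - 3))*n = ((5 - 1)/(5 - 3))*(103/73) = (4/2)*(103/73) = (4*(½))*(103/73) = 2*(103/73) = 206/73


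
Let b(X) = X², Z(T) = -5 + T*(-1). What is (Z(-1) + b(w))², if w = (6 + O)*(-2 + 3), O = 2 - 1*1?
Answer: 2025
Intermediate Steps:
Z(T) = -5 - T
O = 1 (O = 2 - 1 = 1)
w = 7 (w = (6 + 1)*(-2 + 3) = 7*1 = 7)
(Z(-1) + b(w))² = ((-5 - 1*(-1)) + 7²)² = ((-5 + 1) + 49)² = (-4 + 49)² = 45² = 2025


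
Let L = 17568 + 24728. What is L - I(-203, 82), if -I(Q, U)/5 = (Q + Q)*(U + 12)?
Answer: -148524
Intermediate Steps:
I(Q, U) = -10*Q*(12 + U) (I(Q, U) = -5*(Q + Q)*(U + 12) = -5*2*Q*(12 + U) = -10*Q*(12 + U))
L = 42296
L - I(-203, 82) = 42296 - (-10)*(-203)*(12 + 82) = 42296 - (-10)*(-203)*94 = 42296 - 1*190820 = 42296 - 190820 = -148524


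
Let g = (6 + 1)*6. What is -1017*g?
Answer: -42714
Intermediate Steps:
g = 42 (g = 7*6 = 42)
-1017*g = -1017*42 = -42714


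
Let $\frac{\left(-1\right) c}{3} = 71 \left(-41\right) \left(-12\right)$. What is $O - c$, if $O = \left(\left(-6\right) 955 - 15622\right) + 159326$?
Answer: $242770$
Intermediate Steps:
$c = -104796$ ($c = - 3 \cdot 71 \left(-41\right) \left(-12\right) = - 3 \left(\left(-2911\right) \left(-12\right)\right) = \left(-3\right) 34932 = -104796$)
$O = 137974$ ($O = \left(-5730 - 15622\right) + 159326 = -21352 + 159326 = 137974$)
$O - c = 137974 - -104796 = 137974 + 104796 = 242770$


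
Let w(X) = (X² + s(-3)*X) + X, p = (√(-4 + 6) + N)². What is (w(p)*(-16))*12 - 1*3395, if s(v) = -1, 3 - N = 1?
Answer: -16451 - 9216*√2 ≈ -29484.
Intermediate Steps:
N = 2 (N = 3 - 1*1 = 3 - 1 = 2)
p = (2 + √2)² (p = (√(-4 + 6) + 2)² = (√2 + 2)² = (2 + √2)² ≈ 11.657)
w(X) = X² (w(X) = (X² - X) + X = X²)
(w(p)*(-16))*12 - 1*3395 = (((2 + √2)²)²*(-16))*12 - 1*3395 = ((2 + √2)⁴*(-16))*12 - 3395 = -16*(2 + √2)⁴*12 - 3395 = -192*(2 + √2)⁴ - 3395 = -3395 - 192*(2 + √2)⁴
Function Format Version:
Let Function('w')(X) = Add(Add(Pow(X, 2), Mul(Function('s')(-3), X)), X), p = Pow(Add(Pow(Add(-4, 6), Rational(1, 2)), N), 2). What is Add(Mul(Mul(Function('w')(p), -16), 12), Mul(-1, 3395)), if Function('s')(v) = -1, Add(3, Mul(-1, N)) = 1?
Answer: Add(-16451, Mul(-9216, Pow(2, Rational(1, 2)))) ≈ -29484.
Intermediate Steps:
N = 2 (N = Add(3, Mul(-1, 1)) = Add(3, -1) = 2)
p = Pow(Add(2, Pow(2, Rational(1, 2))), 2) (p = Pow(Add(Pow(Add(-4, 6), Rational(1, 2)), 2), 2) = Pow(Add(Pow(2, Rational(1, 2)), 2), 2) = Pow(Add(2, Pow(2, Rational(1, 2))), 2) ≈ 11.657)
Function('w')(X) = Pow(X, 2) (Function('w')(X) = Add(Add(Pow(X, 2), Mul(-1, X)), X) = Pow(X, 2))
Add(Mul(Mul(Function('w')(p), -16), 12), Mul(-1, 3395)) = Add(Mul(Mul(Pow(Pow(Add(2, Pow(2, Rational(1, 2))), 2), 2), -16), 12), Mul(-1, 3395)) = Add(Mul(Mul(Pow(Add(2, Pow(2, Rational(1, 2))), 4), -16), 12), -3395) = Add(Mul(Mul(-16, Pow(Add(2, Pow(2, Rational(1, 2))), 4)), 12), -3395) = Add(Mul(-192, Pow(Add(2, Pow(2, Rational(1, 2))), 4)), -3395) = Add(-3395, Mul(-192, Pow(Add(2, Pow(2, Rational(1, 2))), 4)))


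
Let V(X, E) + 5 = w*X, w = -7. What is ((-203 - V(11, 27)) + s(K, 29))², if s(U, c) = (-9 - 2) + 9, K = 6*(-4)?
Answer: 15129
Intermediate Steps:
K = -24
s(U, c) = -2 (s(U, c) = -11 + 9 = -2)
V(X, E) = -5 - 7*X
((-203 - V(11, 27)) + s(K, 29))² = ((-203 - (-5 - 7*11)) - 2)² = ((-203 - (-5 - 77)) - 2)² = ((-203 - 1*(-82)) - 2)² = ((-203 + 82) - 2)² = (-121 - 2)² = (-123)² = 15129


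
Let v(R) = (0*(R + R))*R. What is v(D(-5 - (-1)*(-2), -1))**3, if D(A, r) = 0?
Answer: 0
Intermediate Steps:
v(R) = 0 (v(R) = (0*(2*R))*R = 0*R = 0)
v(D(-5 - (-1)*(-2), -1))**3 = 0**3 = 0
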